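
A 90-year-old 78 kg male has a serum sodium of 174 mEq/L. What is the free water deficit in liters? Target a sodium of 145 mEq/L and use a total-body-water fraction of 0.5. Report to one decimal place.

7.8 L

TBW = 0.5 · 78 = 39 L
Free water deficit = TBW · (Na/145 − 1)
= 39 · (174/145 − 1)
= 39 · 0.2
= 7.8 L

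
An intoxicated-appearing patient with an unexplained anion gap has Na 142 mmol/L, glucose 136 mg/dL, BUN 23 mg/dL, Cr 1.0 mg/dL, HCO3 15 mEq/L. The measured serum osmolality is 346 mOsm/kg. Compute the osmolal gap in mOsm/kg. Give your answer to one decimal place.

Calculated osmolality = 2·Na + glucose/18 + BUN/2.8
= 2·142 + 136/18 + 23/2.8
= 284 + 7.56 + 8.21
= 299.77 mOsm/kg ≈ 299.8 mOsm/kg
Osmolar gap = measured − calculated = 346 − 299.8 = 46.2 mOsm/kg

46.2 mOsm/kg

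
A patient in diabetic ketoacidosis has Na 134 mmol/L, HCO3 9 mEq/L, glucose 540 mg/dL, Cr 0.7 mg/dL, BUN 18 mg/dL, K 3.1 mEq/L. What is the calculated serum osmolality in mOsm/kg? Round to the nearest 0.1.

Calculated osmolality = 2·Na + glucose/18 + BUN/2.8
= 2·134 + 540/18 + 18/2.8
= 268 + 30 + 6.43
= 304.43 mOsm/kg

304.4 mOsm/kg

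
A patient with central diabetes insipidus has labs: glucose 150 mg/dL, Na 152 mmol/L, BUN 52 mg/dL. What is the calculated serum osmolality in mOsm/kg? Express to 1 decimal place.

330.9 mOsm/kg

Calculated osmolality = 2·Na + glucose/18 + BUN/2.8
= 2·152 + 150/18 + 52/2.8
= 304 + 8.33 + 18.57
= 330.9 mOsm/kg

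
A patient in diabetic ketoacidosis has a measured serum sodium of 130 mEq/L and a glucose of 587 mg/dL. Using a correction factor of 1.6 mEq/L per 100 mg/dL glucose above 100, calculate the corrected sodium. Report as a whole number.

Corrected Na = measured Na + 1.6 · (glucose − 100)/100
= 130 + 1.6 · (587 − 100)/100
= 130 + 7.8
= 137.8 mEq/L

138 mEq/L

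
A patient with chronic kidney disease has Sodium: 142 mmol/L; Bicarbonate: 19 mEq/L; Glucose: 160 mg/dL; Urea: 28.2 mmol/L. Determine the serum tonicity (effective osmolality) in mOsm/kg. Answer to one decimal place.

292.9 mOsm/kg

Effective osmolality excludes urea (freely permeant across cell membranes):
2·Na + glucose/18
= 2·142 + 160/18
= 284 + 8.89
= 292.89 mOsm/kg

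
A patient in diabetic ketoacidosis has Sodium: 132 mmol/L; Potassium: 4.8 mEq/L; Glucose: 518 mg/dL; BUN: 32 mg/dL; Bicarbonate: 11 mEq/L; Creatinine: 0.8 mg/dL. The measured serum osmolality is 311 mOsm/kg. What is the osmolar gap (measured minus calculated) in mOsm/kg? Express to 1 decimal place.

6.8 mOsm/kg

Calculated osmolality = 2·Na + glucose/18 + BUN/2.8
= 2·132 + 518/18 + 32/2.8
= 264 + 28.78 + 11.43
= 304.21 mOsm/kg ≈ 304.2 mOsm/kg
Osmolar gap = measured − calculated = 311 − 304.2 = 6.8 mOsm/kg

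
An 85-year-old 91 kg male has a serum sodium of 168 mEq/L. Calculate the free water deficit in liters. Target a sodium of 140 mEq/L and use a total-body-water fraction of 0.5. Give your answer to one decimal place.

TBW = 0.5 · 91 = 45.5 L
Free water deficit = TBW · (Na/140 − 1)
= 45.5 · (168/140 − 1)
= 45.5 · 0.2
= 9.1 L

9.1 L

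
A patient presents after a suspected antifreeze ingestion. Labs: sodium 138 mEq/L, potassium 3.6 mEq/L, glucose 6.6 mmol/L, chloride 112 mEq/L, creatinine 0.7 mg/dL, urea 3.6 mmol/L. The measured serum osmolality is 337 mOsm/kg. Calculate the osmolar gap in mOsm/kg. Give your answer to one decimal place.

Calculated osmolality = 2·Na + glucose + urea
= 2·138 + 6.6 + 3.6
= 276 + 6.60 + 3.60
= 286.2 mOsm/kg ≈ 286.2 mOsm/kg
Osmolar gap = measured − calculated = 337 − 286.2 = 50.8 mOsm/kg

50.8 mOsm/kg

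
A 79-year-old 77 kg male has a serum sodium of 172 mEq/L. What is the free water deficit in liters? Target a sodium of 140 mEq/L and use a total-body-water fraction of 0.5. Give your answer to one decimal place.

8.8 L

TBW = 0.5 · 77 = 38.5 L
Free water deficit = TBW · (Na/140 − 1)
= 38.5 · (172/140 − 1)
= 38.5 · 0.2286
= 8.8 L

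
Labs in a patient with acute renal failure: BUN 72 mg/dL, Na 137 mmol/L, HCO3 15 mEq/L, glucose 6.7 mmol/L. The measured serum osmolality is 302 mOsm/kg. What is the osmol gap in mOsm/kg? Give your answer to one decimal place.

Calculated osmolality = 2·Na + glucose + BUN/2.8
= 2·137 + 6.7 + 72/2.8
= 274 + 6.70 + 25.71
= 306.41 mOsm/kg ≈ 306.4 mOsm/kg
Osmolar gap = measured − calculated = 302 − 306.4 = -4.4 mOsm/kg

-4.4 mOsm/kg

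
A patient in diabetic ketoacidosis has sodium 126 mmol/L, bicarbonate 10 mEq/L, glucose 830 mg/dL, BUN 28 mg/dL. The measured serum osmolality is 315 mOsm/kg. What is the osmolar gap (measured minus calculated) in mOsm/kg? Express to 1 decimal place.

Calculated osmolality = 2·Na + glucose/18 + BUN/2.8
= 2·126 + 830/18 + 28/2.8
= 252 + 46.11 + 10
= 308.11 mOsm/kg ≈ 308.1 mOsm/kg
Osmolar gap = measured − calculated = 315 − 308.1 = 6.9 mOsm/kg

6.9 mOsm/kg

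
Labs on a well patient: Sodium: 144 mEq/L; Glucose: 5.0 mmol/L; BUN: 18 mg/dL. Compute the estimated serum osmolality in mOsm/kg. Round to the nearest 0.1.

299.4 mOsm/kg

Calculated osmolality = 2·Na + glucose + BUN/2.8
= 2·144 + 5 + 18/2.8
= 288 + 5 + 6.43
= 299.43 mOsm/kg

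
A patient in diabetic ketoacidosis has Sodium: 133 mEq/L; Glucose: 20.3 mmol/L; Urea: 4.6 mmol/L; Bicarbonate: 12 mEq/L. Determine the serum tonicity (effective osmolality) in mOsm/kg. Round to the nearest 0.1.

286.3 mOsm/kg

Effective osmolality excludes urea (freely permeant across cell membranes):
2·Na + glucose
= 2·133 + 20.3
= 266 + 20.3
= 286.3 mOsm/kg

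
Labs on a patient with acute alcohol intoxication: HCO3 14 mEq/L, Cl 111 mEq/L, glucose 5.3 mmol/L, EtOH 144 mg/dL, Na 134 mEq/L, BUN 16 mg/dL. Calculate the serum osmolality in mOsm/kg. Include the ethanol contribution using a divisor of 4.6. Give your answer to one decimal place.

Calculated osmolality = 2·Na + glucose + BUN/2.8 + ethanol/4.6
= 2·134 + 5.3 + 16/2.8 + 144/4.6
= 268 + 5.30 + 5.71 + 31.30
= 310.31 mOsm/kg

310.3 mOsm/kg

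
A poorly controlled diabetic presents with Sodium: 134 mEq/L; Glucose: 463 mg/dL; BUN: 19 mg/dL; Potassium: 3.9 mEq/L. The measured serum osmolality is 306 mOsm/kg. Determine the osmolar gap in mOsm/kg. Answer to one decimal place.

5.5 mOsm/kg

Calculated osmolality = 2·Na + glucose/18 + BUN/2.8
= 2·134 + 463/18 + 19/2.8
= 268 + 25.72 + 6.79
= 300.51 mOsm/kg ≈ 300.5 mOsm/kg
Osmolar gap = measured − calculated = 306 − 300.5 = 5.5 mOsm/kg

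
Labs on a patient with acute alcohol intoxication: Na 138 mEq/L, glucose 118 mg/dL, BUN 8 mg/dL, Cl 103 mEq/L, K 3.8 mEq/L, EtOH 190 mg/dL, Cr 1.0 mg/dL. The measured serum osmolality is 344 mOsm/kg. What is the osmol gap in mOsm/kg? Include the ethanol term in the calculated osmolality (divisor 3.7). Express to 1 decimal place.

7.2 mOsm/kg

Calculated osmolality = 2·Na + glucose/18 + BUN/2.8 + ethanol/3.7
= 2·138 + 118/18 + 8/2.8 + 190/3.7
= 276 + 6.56 + 2.86 + 51.35
= 336.77 mOsm/kg ≈ 336.8 mOsm/kg
Osmolar gap = measured − calculated = 344 − 336.8 = 7.2 mOsm/kg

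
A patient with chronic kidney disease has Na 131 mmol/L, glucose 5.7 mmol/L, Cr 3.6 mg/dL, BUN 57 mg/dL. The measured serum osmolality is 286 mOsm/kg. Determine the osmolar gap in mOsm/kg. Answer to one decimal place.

Calculated osmolality = 2·Na + glucose + BUN/2.8
= 2·131 + 5.7 + 57/2.8
= 262 + 5.70 + 20.36
= 288.06 mOsm/kg ≈ 288.1 mOsm/kg
Osmolar gap = measured − calculated = 286 − 288.1 = -2.1 mOsm/kg

-2.1 mOsm/kg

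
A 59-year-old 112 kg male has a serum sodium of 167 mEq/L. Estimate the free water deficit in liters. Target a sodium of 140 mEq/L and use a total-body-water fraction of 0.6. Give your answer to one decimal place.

13.0 L

TBW = 0.6 · 112 = 67.2 L
Free water deficit = TBW · (Na/140 − 1)
= 67.2 · (167/140 − 1)
= 67.2 · 0.1929
= 12.96 L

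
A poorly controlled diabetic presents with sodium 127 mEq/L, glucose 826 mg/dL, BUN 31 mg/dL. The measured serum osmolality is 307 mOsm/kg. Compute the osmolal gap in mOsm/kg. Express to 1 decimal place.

-4.0 mOsm/kg

Calculated osmolality = 2·Na + glucose/18 + BUN/2.8
= 2·127 + 826/18 + 31/2.8
= 254 + 45.89 + 11.07
= 310.96 mOsm/kg ≈ 311.0 mOsm/kg
Osmolar gap = measured − calculated = 307 − 311.0 = -4.0 mOsm/kg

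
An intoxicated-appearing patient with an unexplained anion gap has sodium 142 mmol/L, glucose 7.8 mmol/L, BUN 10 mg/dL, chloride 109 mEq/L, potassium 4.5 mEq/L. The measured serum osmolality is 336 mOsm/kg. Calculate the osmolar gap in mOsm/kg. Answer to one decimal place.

Calculated osmolality = 2·Na + glucose + BUN/2.8
= 2·142 + 7.8 + 10/2.8
= 284 + 7.80 + 3.57
= 295.37 mOsm/kg ≈ 295.4 mOsm/kg
Osmolar gap = measured − calculated = 336 − 295.4 = 40.6 mOsm/kg

40.6 mOsm/kg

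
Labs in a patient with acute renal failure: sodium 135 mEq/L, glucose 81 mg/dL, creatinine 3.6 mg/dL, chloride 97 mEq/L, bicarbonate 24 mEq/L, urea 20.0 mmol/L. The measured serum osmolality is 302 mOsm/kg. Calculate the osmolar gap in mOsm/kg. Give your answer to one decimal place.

7.5 mOsm/kg

Calculated osmolality = 2·Na + glucose/18 + urea
= 2·135 + 81/18 + 20
= 270 + 4.50 + 20
= 294.5 mOsm/kg ≈ 294.5 mOsm/kg
Osmolar gap = measured − calculated = 302 − 294.5 = 7.5 mOsm/kg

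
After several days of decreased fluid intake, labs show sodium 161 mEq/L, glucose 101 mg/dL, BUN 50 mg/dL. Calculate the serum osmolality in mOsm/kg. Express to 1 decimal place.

Calculated osmolality = 2·Na + glucose/18 + BUN/2.8
= 2·161 + 101/18 + 50/2.8
= 322 + 5.61 + 17.86
= 345.47 mOsm/kg

345.5 mOsm/kg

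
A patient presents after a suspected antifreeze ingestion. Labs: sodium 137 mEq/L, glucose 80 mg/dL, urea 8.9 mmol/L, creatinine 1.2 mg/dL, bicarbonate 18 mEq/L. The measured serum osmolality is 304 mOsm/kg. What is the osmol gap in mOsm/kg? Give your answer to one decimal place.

16.7 mOsm/kg

Calculated osmolality = 2·Na + glucose/18 + urea
= 2·137 + 80/18 + 8.9
= 274 + 4.44 + 8.90
= 287.34 mOsm/kg ≈ 287.3 mOsm/kg
Osmolar gap = measured − calculated = 304 − 287.3 = 16.7 mOsm/kg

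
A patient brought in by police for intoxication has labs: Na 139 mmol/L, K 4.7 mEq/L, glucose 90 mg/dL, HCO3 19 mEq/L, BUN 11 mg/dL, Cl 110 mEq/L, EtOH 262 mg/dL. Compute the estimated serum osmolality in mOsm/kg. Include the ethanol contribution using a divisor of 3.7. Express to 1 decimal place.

357.7 mOsm/kg

Calculated osmolality = 2·Na + glucose/18 + BUN/2.8 + ethanol/3.7
= 2·139 + 90/18 + 11/2.8 + 262/3.7
= 278 + 5 + 3.93 + 70.81
= 357.74 mOsm/kg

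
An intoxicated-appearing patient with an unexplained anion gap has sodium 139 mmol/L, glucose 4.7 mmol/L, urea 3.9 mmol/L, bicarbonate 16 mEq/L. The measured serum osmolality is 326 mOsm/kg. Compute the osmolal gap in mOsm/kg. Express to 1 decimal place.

Calculated osmolality = 2·Na + glucose + urea
= 2·139 + 4.7 + 3.9
= 278 + 4.70 + 3.90
= 286.6 mOsm/kg ≈ 286.6 mOsm/kg
Osmolar gap = measured − calculated = 326 − 286.6 = 39.4 mOsm/kg

39.4 mOsm/kg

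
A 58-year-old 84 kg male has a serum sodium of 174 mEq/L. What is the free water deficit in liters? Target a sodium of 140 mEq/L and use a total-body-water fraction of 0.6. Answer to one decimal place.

TBW = 0.6 · 84 = 50.4 L
Free water deficit = TBW · (Na/140 − 1)
= 50.4 · (174/140 − 1)
= 50.4 · 0.2429
= 12.24 L

12.2 L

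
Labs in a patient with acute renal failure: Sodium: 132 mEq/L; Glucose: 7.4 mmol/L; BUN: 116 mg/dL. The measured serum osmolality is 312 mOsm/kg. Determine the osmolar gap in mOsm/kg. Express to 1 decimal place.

-0.8 mOsm/kg

Calculated osmolality = 2·Na + glucose + BUN/2.8
= 2·132 + 7.4 + 116/2.8
= 264 + 7.40 + 41.43
= 312.83 mOsm/kg ≈ 312.8 mOsm/kg
Osmolar gap = measured − calculated = 312 − 312.8 = -0.8 mOsm/kg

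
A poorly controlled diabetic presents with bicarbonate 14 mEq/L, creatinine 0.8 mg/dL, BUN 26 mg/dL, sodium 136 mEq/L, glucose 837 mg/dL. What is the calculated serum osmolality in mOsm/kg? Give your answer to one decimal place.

327.8 mOsm/kg

Calculated osmolality = 2·Na + glucose/18 + BUN/2.8
= 2·136 + 837/18 + 26/2.8
= 272 + 46.50 + 9.29
= 327.79 mOsm/kg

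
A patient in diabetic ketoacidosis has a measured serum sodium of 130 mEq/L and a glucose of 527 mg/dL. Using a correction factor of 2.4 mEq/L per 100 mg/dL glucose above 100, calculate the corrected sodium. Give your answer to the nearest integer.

140 mEq/L

Corrected Na = measured Na + 2.4 · (glucose − 100)/100
= 130 + 2.4 · (527 − 100)/100
= 130 + 10.2
= 140.2 mEq/L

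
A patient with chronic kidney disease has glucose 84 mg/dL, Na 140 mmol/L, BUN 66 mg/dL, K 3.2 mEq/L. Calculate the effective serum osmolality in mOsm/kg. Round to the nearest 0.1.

Effective osmolality excludes urea (freely permeant across cell membranes):
2·Na + glucose/18
= 2·140 + 84/18
= 280 + 4.67
= 284.67 mOsm/kg

284.7 mOsm/kg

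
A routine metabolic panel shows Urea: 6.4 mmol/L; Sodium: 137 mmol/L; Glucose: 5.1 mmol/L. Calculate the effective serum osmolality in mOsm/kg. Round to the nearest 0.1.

279.1 mOsm/kg

Effective osmolality excludes urea (freely permeant across cell membranes):
2·Na + glucose
= 2·137 + 5.1
= 274 + 5.1
= 279.1 mOsm/kg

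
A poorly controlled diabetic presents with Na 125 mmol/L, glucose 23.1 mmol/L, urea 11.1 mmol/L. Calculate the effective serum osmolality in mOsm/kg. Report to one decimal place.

Effective osmolality excludes urea (freely permeant across cell membranes):
2·Na + glucose
= 2·125 + 23.1
= 250 + 23.1
= 273.1 mOsm/kg

273.1 mOsm/kg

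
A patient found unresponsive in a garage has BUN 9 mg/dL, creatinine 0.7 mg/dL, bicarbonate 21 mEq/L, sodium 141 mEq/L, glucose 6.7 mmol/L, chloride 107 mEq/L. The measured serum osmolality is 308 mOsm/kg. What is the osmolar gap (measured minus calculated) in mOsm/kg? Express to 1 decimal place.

Calculated osmolality = 2·Na + glucose + BUN/2.8
= 2·141 + 6.7 + 9/2.8
= 282 + 6.70 + 3.21
= 291.91 mOsm/kg ≈ 291.9 mOsm/kg
Osmolar gap = measured − calculated = 308 − 291.9 = 16.1 mOsm/kg

16.1 mOsm/kg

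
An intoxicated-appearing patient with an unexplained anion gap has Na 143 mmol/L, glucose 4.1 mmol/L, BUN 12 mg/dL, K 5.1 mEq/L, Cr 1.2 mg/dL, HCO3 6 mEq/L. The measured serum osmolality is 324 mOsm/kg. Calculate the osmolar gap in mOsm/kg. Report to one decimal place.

Calculated osmolality = 2·Na + glucose + BUN/2.8
= 2·143 + 4.1 + 12/2.8
= 286 + 4.10 + 4.29
= 294.39 mOsm/kg ≈ 294.4 mOsm/kg
Osmolar gap = measured − calculated = 324 − 294.4 = 29.6 mOsm/kg

29.6 mOsm/kg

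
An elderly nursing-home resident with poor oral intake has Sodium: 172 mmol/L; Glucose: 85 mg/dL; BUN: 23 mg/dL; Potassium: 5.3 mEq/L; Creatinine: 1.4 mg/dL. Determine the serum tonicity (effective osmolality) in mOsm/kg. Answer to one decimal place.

Effective osmolality excludes urea (freely permeant across cell membranes):
2·Na + glucose/18
= 2·172 + 85/18
= 344 + 4.72
= 348.72 mOsm/kg

348.7 mOsm/kg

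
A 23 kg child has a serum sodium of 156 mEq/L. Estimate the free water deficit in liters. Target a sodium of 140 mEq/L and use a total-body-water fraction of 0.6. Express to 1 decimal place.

TBW = 0.6 · 23 = 13.8 L
Free water deficit = TBW · (Na/140 − 1)
= 13.8 · (156/140 − 1)
= 13.8 · 0.1143
= 1.58 L

1.6 L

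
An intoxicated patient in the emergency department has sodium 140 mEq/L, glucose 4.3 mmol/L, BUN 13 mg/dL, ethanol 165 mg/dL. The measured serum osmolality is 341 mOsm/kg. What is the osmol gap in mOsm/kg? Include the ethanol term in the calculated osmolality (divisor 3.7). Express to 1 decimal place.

Calculated osmolality = 2·Na + glucose + BUN/2.8 + ethanol/3.7
= 2·140 + 4.3 + 13/2.8 + 165/3.7
= 280 + 4.30 + 4.64 + 44.59
= 333.53 mOsm/kg ≈ 333.5 mOsm/kg
Osmolar gap = measured − calculated = 341 − 333.5 = 7.5 mOsm/kg

7.5 mOsm/kg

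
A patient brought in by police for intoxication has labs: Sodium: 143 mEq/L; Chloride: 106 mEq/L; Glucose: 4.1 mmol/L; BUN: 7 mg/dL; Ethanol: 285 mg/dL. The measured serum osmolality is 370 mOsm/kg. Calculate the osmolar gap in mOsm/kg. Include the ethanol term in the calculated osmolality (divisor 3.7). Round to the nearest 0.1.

0.4 mOsm/kg

Calculated osmolality = 2·Na + glucose + BUN/2.8 + ethanol/3.7
= 2·143 + 4.1 + 7/2.8 + 285/3.7
= 286 + 4.10 + 2.50 + 77.03
= 369.63 mOsm/kg ≈ 369.6 mOsm/kg
Osmolar gap = measured − calculated = 370 − 369.6 = 0.4 mOsm/kg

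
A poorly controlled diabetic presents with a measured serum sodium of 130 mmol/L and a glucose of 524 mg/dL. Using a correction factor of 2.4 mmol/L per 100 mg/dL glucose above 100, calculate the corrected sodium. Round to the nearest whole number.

Corrected Na = measured Na + 2.4 · (glucose − 100)/100
= 130 + 2.4 · (524 − 100)/100
= 130 + 10.2
= 140.2 mmol/L

140 mmol/L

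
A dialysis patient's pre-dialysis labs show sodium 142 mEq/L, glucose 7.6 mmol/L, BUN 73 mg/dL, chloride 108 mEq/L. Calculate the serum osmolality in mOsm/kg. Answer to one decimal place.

317.7 mOsm/kg

Calculated osmolality = 2·Na + glucose + BUN/2.8
= 2·142 + 7.6 + 73/2.8
= 284 + 7.60 + 26.07
= 317.67 mOsm/kg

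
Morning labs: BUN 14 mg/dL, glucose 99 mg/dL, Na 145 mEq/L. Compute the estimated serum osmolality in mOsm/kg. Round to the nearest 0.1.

Calculated osmolality = 2·Na + glucose/18 + BUN/2.8
= 2·145 + 99/18 + 14/2.8
= 290 + 5.50 + 5
= 300.5 mOsm/kg

300.5 mOsm/kg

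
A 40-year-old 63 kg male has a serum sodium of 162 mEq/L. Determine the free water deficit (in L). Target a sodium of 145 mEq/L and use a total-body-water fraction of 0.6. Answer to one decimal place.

4.4 L

TBW = 0.6 · 63 = 37.8 L
Free water deficit = TBW · (Na/145 − 1)
= 37.8 · (162/145 − 1)
= 37.8 · 0.1172
= 4.43 L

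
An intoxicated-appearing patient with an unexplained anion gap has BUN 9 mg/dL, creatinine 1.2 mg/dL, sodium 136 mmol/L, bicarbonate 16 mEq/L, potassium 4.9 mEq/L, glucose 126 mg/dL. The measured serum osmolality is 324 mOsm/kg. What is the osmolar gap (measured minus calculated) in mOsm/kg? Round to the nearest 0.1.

41.8 mOsm/kg

Calculated osmolality = 2·Na + glucose/18 + BUN/2.8
= 2·136 + 126/18 + 9/2.8
= 272 + 7 + 3.21
= 282.21 mOsm/kg ≈ 282.2 mOsm/kg
Osmolar gap = measured − calculated = 324 − 282.2 = 41.8 mOsm/kg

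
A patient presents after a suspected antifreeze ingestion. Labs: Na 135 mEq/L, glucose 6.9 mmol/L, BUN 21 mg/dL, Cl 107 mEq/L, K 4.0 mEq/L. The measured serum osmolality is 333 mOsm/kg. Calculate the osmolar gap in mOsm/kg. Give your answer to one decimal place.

48.6 mOsm/kg

Calculated osmolality = 2·Na + glucose + BUN/2.8
= 2·135 + 6.9 + 21/2.8
= 270 + 6.90 + 7.50
= 284.4 mOsm/kg ≈ 284.4 mOsm/kg
Osmolar gap = measured − calculated = 333 − 284.4 = 48.6 mOsm/kg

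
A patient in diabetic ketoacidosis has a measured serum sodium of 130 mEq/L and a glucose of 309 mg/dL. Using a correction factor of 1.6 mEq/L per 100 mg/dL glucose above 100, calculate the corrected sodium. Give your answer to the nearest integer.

133 mEq/L

Corrected Na = measured Na + 1.6 · (glucose − 100)/100
= 130 + 1.6 · (309 − 100)/100
= 130 + 3.3
= 133.3 mEq/L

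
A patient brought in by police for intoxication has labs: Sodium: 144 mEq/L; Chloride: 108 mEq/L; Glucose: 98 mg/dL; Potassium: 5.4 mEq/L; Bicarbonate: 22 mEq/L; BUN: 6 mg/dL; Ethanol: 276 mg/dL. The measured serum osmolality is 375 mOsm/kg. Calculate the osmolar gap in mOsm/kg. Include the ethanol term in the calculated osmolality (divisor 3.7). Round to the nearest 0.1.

4.8 mOsm/kg

Calculated osmolality = 2·Na + glucose/18 + BUN/2.8 + ethanol/3.7
= 2·144 + 98/18 + 6/2.8 + 276/3.7
= 288 + 5.44 + 2.14 + 74.59
= 370.17 mOsm/kg ≈ 370.2 mOsm/kg
Osmolar gap = measured − calculated = 375 − 370.2 = 4.8 mOsm/kg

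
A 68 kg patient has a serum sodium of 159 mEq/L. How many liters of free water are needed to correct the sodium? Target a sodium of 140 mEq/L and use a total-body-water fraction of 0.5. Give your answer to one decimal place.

TBW = 0.5 · 68 = 34 L
Free water deficit = TBW · (Na/140 − 1)
= 34 · (159/140 − 1)
= 34 · 0.1357
= 4.61 L

4.6 L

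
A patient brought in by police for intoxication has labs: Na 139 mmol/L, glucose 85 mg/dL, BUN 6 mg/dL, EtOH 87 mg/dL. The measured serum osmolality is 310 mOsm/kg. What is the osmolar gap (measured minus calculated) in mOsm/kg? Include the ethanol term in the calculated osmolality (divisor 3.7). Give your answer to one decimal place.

Calculated osmolality = 2·Na + glucose/18 + BUN/2.8 + ethanol/3.7
= 2·139 + 85/18 + 6/2.8 + 87/3.7
= 278 + 4.72 + 2.14 + 23.51
= 308.37 mOsm/kg ≈ 308.4 mOsm/kg
Osmolar gap = measured − calculated = 310 − 308.4 = 1.6 mOsm/kg

1.6 mOsm/kg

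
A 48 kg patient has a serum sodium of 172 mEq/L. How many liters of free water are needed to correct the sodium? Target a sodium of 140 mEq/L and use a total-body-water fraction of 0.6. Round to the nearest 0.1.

6.6 L

TBW = 0.6 · 48 = 28.8 L
Free water deficit = TBW · (Na/140 − 1)
= 28.8 · (172/140 − 1)
= 28.8 · 0.2286
= 6.58 L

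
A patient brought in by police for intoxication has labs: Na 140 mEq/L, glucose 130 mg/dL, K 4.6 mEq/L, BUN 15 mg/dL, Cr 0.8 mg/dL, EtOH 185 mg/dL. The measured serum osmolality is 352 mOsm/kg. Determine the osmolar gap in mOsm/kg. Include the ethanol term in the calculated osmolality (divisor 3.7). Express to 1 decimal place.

9.4 mOsm/kg

Calculated osmolality = 2·Na + glucose/18 + BUN/2.8 + ethanol/3.7
= 2·140 + 130/18 + 15/2.8 + 185/3.7
= 280 + 7.22 + 5.36 + 50
= 342.58 mOsm/kg ≈ 342.6 mOsm/kg
Osmolar gap = measured − calculated = 352 − 342.6 = 9.4 mOsm/kg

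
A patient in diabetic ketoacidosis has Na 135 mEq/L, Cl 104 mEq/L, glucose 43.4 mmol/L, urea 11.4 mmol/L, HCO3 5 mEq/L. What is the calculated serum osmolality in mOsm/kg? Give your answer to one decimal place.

Calculated osmolality = 2·Na + glucose + urea
= 2·135 + 43.4 + 11.4
= 270 + 43.40 + 11.40
= 324.8 mOsm/kg

324.8 mOsm/kg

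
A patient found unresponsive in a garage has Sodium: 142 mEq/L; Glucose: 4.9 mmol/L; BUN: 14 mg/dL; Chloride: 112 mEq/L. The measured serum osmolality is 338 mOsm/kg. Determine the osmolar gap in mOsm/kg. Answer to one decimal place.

Calculated osmolality = 2·Na + glucose + BUN/2.8
= 2·142 + 4.9 + 14/2.8
= 284 + 4.90 + 5
= 293.9 mOsm/kg ≈ 293.9 mOsm/kg
Osmolar gap = measured − calculated = 338 − 293.9 = 44.1 mOsm/kg

44.1 mOsm/kg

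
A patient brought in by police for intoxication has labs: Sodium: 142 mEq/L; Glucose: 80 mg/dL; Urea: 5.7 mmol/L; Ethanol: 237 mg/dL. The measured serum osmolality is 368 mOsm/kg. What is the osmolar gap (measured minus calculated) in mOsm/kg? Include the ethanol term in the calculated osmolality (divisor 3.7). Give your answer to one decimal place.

Calculated osmolality = 2·Na + glucose/18 + urea + ethanol/3.7
= 2·142 + 80/18 + 5.7 + 237/3.7
= 284 + 4.44 + 5.70 + 64.05
= 358.19 mOsm/kg ≈ 358.2 mOsm/kg
Osmolar gap = measured − calculated = 368 − 358.2 = 9.8 mOsm/kg

9.8 mOsm/kg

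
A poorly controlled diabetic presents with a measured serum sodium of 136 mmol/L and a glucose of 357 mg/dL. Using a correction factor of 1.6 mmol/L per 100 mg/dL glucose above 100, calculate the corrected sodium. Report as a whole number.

140 mmol/L

Corrected Na = measured Na + 1.6 · (glucose − 100)/100
= 136 + 1.6 · (357 − 100)/100
= 136 + 4.1
= 140.1 mmol/L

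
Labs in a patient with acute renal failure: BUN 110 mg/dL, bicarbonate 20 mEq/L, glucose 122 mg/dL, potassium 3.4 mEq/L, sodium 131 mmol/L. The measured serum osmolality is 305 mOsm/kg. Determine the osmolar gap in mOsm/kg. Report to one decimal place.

-3.1 mOsm/kg

Calculated osmolality = 2·Na + glucose/18 + BUN/2.8
= 2·131 + 122/18 + 110/2.8
= 262 + 6.78 + 39.29
= 308.07 mOsm/kg ≈ 308.1 mOsm/kg
Osmolar gap = measured − calculated = 305 − 308.1 = -3.1 mOsm/kg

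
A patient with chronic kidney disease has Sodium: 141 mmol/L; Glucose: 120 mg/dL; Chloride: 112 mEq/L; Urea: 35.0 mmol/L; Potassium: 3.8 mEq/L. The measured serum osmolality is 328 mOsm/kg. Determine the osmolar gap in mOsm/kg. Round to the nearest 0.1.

Calculated osmolality = 2·Na + glucose/18 + urea
= 2·141 + 120/18 + 35
= 282 + 6.67 + 35
= 323.67 mOsm/kg ≈ 323.7 mOsm/kg
Osmolar gap = measured − calculated = 328 − 323.7 = 4.3 mOsm/kg

4.3 mOsm/kg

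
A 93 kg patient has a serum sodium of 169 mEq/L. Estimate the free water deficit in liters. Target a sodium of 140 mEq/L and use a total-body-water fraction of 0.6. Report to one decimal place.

11.6 L

TBW = 0.6 · 93 = 55.8 L
Free water deficit = TBW · (Na/140 − 1)
= 55.8 · (169/140 − 1)
= 55.8 · 0.2071
= 11.56 L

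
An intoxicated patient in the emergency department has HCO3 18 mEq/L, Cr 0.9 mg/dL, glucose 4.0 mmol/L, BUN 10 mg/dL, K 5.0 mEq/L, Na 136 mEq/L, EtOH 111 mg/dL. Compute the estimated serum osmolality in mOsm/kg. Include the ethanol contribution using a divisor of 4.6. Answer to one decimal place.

303.7 mOsm/kg

Calculated osmolality = 2·Na + glucose + BUN/2.8 + ethanol/4.6
= 2·136 + 4 + 10/2.8 + 111/4.6
= 272 + 4 + 3.57 + 24.13
= 303.7 mOsm/kg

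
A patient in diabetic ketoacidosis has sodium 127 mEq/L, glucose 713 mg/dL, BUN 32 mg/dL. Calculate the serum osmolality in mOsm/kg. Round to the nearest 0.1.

Calculated osmolality = 2·Na + glucose/18 + BUN/2.8
= 2·127 + 713/18 + 32/2.8
= 254 + 39.61 + 11.43
= 305.04 mOsm/kg

305.0 mOsm/kg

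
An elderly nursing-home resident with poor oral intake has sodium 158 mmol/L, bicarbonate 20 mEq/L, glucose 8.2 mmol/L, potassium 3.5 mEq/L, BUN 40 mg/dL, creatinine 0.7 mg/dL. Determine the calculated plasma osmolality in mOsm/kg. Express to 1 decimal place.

Calculated osmolality = 2·Na + glucose + BUN/2.8
= 2·158 + 8.2 + 40/2.8
= 316 + 8.20 + 14.29
= 338.49 mOsm/kg

338.5 mOsm/kg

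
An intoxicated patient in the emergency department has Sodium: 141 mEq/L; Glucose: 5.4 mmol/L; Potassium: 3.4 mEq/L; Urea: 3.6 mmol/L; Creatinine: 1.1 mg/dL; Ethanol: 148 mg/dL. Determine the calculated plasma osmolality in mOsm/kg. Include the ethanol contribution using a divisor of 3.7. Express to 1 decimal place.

331.0 mOsm/kg

Calculated osmolality = 2·Na + glucose + urea + ethanol/3.7
= 2·141 + 5.4 + 3.6 + 148/3.7
= 282 + 5.40 + 3.60 + 40
= 331 mOsm/kg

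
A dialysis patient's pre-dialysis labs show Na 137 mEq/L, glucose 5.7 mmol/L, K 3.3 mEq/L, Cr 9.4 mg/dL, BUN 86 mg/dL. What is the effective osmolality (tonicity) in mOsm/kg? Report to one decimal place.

279.7 mOsm/kg

Effective osmolality excludes urea (freely permeant across cell membranes):
2·Na + glucose
= 2·137 + 5.7
= 274 + 5.7
= 279.7 mOsm/kg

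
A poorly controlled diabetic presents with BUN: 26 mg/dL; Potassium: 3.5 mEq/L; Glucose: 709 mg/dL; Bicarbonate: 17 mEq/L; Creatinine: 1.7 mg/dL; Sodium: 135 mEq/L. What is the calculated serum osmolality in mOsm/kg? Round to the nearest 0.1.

Calculated osmolality = 2·Na + glucose/18 + BUN/2.8
= 2·135 + 709/18 + 26/2.8
= 270 + 39.39 + 9.29
= 318.68 mOsm/kg

318.7 mOsm/kg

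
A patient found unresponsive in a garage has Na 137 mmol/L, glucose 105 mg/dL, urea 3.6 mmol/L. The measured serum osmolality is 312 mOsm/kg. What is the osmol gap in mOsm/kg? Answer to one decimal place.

Calculated osmolality = 2·Na + glucose/18 + urea
= 2·137 + 105/18 + 3.6
= 274 + 5.83 + 3.60
= 283.43 mOsm/kg ≈ 283.4 mOsm/kg
Osmolar gap = measured − calculated = 312 − 283.4 = 28.6 mOsm/kg

28.6 mOsm/kg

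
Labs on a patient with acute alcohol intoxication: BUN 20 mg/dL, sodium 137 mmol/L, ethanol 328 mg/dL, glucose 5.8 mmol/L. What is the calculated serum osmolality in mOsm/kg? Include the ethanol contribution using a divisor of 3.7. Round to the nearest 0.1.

375.6 mOsm/kg

Calculated osmolality = 2·Na + glucose + BUN/2.8 + ethanol/3.7
= 2·137 + 5.8 + 20/2.8 + 328/3.7
= 274 + 5.80 + 7.14 + 88.65
= 375.59 mOsm/kg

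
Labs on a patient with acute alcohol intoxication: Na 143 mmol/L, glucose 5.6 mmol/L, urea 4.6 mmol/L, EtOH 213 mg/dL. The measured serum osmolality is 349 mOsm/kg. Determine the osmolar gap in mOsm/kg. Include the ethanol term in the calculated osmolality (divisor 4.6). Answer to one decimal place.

Calculated osmolality = 2·Na + glucose + urea + ethanol/4.6
= 2·143 + 5.6 + 4.6 + 213/4.6
= 286 + 5.60 + 4.60 + 46.30
= 342.5 mOsm/kg ≈ 342.5 mOsm/kg
Osmolar gap = measured − calculated = 349 − 342.5 = 6.5 mOsm/kg

6.5 mOsm/kg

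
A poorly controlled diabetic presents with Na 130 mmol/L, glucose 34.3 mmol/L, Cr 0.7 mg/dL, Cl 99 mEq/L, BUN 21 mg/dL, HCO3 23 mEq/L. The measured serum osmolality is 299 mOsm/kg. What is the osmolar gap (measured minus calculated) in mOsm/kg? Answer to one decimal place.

Calculated osmolality = 2·Na + glucose + BUN/2.8
= 2·130 + 34.3 + 21/2.8
= 260 + 34.30 + 7.50
= 301.8 mOsm/kg ≈ 301.8 mOsm/kg
Osmolar gap = measured − calculated = 299 − 301.8 = -2.8 mOsm/kg

-2.8 mOsm/kg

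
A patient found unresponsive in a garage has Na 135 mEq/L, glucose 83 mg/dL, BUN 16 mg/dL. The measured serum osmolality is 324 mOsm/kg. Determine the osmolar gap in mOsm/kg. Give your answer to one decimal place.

Calculated osmolality = 2·Na + glucose/18 + BUN/2.8
= 2·135 + 83/18 + 16/2.8
= 270 + 4.61 + 5.71
= 280.32 mOsm/kg ≈ 280.3 mOsm/kg
Osmolar gap = measured − calculated = 324 − 280.3 = 43.7 mOsm/kg

43.7 mOsm/kg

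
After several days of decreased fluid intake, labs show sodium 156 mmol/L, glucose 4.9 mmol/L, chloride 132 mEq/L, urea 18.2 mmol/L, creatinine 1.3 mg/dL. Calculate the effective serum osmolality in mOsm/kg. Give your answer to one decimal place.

316.9 mOsm/kg

Effective osmolality excludes urea (freely permeant across cell membranes):
2·Na + glucose
= 2·156 + 4.9
= 312 + 4.9
= 316.9 mOsm/kg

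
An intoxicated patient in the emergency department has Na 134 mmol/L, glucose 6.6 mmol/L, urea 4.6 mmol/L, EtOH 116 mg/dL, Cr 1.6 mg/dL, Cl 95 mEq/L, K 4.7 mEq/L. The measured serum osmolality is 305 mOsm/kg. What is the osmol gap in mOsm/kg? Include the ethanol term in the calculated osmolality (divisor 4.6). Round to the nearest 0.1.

0.6 mOsm/kg

Calculated osmolality = 2·Na + glucose + urea + ethanol/4.6
= 2·134 + 6.6 + 4.6 + 116/4.6
= 268 + 6.60 + 4.60 + 25.22
= 304.42 mOsm/kg ≈ 304.4 mOsm/kg
Osmolar gap = measured − calculated = 305 − 304.4 = 0.6 mOsm/kg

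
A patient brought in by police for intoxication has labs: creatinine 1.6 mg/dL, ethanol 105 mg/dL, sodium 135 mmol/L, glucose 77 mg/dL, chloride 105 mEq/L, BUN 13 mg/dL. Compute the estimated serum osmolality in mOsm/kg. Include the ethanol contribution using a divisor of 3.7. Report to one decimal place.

Calculated osmolality = 2·Na + glucose/18 + BUN/2.8 + ethanol/3.7
= 2·135 + 77/18 + 13/2.8 + 105/3.7
= 270 + 4.28 + 4.64 + 28.38
= 307.3 mOsm/kg

307.3 mOsm/kg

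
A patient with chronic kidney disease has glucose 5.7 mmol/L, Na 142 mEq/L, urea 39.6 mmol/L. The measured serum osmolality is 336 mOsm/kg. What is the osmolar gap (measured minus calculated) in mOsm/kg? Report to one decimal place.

Calculated osmolality = 2·Na + glucose + urea
= 2·142 + 5.7 + 39.6
= 284 + 5.70 + 39.60
= 329.3 mOsm/kg ≈ 329.3 mOsm/kg
Osmolar gap = measured − calculated = 336 − 329.3 = 6.7 mOsm/kg

6.7 mOsm/kg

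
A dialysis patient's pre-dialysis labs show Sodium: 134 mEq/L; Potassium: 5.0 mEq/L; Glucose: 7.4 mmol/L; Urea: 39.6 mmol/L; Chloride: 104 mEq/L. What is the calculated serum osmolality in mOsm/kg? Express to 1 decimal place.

Calculated osmolality = 2·Na + glucose + urea
= 2·134 + 7.4 + 39.6
= 268 + 7.40 + 39.60
= 315 mOsm/kg

315.0 mOsm/kg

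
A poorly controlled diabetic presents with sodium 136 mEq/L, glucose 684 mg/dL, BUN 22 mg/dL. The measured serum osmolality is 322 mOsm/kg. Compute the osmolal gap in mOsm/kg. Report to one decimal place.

Calculated osmolality = 2·Na + glucose/18 + BUN/2.8
= 2·136 + 684/18 + 22/2.8
= 272 + 38 + 7.86
= 317.86 mOsm/kg ≈ 317.9 mOsm/kg
Osmolar gap = measured − calculated = 322 − 317.9 = 4.1 mOsm/kg

4.1 mOsm/kg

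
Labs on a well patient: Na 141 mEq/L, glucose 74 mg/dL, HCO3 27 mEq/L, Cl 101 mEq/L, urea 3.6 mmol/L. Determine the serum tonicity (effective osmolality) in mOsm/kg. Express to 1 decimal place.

286.1 mOsm/kg

Effective osmolality excludes urea (freely permeant across cell membranes):
2·Na + glucose/18
= 2·141 + 74/18
= 282 + 4.11
= 286.11 mOsm/kg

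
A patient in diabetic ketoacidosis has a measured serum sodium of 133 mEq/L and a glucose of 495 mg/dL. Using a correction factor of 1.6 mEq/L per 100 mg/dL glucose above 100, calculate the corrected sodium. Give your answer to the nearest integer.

139 mEq/L

Corrected Na = measured Na + 1.6 · (glucose − 100)/100
= 133 + 1.6 · (495 − 100)/100
= 133 + 6.3
= 139.3 mEq/L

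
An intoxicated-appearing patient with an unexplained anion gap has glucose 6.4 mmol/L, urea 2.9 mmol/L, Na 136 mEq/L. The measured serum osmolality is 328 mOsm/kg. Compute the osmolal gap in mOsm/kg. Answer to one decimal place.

Calculated osmolality = 2·Na + glucose + urea
= 2·136 + 6.4 + 2.9
= 272 + 6.40 + 2.90
= 281.3 mOsm/kg ≈ 281.3 mOsm/kg
Osmolar gap = measured − calculated = 328 − 281.3 = 46.7 mOsm/kg

46.7 mOsm/kg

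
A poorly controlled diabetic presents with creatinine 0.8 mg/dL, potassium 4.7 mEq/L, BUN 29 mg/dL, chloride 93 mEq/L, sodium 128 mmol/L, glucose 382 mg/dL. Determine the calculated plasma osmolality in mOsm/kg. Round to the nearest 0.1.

Calculated osmolality = 2·Na + glucose/18 + BUN/2.8
= 2·128 + 382/18 + 29/2.8
= 256 + 21.22 + 10.36
= 287.58 mOsm/kg

287.6 mOsm/kg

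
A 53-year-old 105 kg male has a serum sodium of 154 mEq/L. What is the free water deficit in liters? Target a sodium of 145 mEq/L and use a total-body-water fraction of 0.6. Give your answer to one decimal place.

TBW = 0.6 · 105 = 63 L
Free water deficit = TBW · (Na/145 − 1)
= 63 · (154/145 − 1)
= 63 · 0.0621
= 3.91 L

3.9 L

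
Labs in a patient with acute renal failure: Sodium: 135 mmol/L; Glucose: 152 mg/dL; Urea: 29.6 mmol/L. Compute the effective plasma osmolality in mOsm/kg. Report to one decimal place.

278.4 mOsm/kg

Effective osmolality excludes urea (freely permeant across cell membranes):
2·Na + glucose/18
= 2·135 + 152/18
= 270 + 8.44
= 278.44 mOsm/kg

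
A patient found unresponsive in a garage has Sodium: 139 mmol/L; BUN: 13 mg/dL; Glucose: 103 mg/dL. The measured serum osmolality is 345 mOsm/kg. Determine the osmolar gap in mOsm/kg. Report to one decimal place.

Calculated osmolality = 2·Na + glucose/18 + BUN/2.8
= 2·139 + 103/18 + 13/2.8
= 278 + 5.72 + 4.64
= 288.36 mOsm/kg ≈ 288.4 mOsm/kg
Osmolar gap = measured − calculated = 345 − 288.4 = 56.6 mOsm/kg

56.6 mOsm/kg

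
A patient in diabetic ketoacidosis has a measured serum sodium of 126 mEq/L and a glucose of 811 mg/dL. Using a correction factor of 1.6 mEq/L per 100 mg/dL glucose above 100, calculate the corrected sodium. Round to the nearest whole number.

Corrected Na = measured Na + 1.6 · (glucose − 100)/100
= 126 + 1.6 · (811 − 100)/100
= 126 + 11.4
= 137.4 mEq/L

137 mEq/L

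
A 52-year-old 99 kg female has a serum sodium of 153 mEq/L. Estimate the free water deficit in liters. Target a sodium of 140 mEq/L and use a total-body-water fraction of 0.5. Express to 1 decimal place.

4.6 L

TBW = 0.5 · 99 = 49.5 L
Free water deficit = TBW · (Na/140 − 1)
= 49.5 · (153/140 − 1)
= 49.5 · 0.0929
= 4.6 L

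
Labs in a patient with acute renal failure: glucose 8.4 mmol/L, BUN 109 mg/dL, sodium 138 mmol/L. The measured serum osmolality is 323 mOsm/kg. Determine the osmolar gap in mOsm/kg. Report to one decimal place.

Calculated osmolality = 2·Na + glucose + BUN/2.8
= 2·138 + 8.4 + 109/2.8
= 276 + 8.40 + 38.93
= 323.33 mOsm/kg ≈ 323.3 mOsm/kg
Osmolar gap = measured − calculated = 323 − 323.3 = -0.3 mOsm/kg

-0.3 mOsm/kg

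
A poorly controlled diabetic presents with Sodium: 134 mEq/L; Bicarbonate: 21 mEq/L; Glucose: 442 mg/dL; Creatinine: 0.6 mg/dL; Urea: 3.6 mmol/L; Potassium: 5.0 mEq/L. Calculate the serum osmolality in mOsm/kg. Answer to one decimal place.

296.2 mOsm/kg

Calculated osmolality = 2·Na + glucose/18 + urea
= 2·134 + 442/18 + 3.6
= 268 + 24.56 + 3.60
= 296.16 mOsm/kg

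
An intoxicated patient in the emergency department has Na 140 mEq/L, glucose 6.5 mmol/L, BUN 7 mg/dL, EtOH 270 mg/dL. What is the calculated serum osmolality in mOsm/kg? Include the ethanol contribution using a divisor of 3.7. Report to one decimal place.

Calculated osmolality = 2·Na + glucose + BUN/2.8 + ethanol/3.7
= 2·140 + 6.5 + 7/2.8 + 270/3.7
= 280 + 6.50 + 2.50 + 72.97
= 361.97 mOsm/kg

362.0 mOsm/kg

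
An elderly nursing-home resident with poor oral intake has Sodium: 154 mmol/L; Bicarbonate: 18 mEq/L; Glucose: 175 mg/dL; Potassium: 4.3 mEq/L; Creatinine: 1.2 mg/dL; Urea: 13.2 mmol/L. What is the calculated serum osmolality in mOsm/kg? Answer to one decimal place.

Calculated osmolality = 2·Na + glucose/18 + urea
= 2·154 + 175/18 + 13.2
= 308 + 9.72 + 13.20
= 330.92 mOsm/kg

330.9 mOsm/kg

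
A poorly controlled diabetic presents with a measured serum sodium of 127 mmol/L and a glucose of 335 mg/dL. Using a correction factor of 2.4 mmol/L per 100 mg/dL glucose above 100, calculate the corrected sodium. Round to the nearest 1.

Corrected Na = measured Na + 2.4 · (glucose − 100)/100
= 127 + 2.4 · (335 − 100)/100
= 127 + 5.6
= 132.6 mmol/L

133 mmol/L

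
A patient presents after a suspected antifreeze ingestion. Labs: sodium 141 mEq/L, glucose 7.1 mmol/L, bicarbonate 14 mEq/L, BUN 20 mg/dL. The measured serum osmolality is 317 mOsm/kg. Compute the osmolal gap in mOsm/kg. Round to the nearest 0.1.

20.8 mOsm/kg

Calculated osmolality = 2·Na + glucose + BUN/2.8
= 2·141 + 7.1 + 20/2.8
= 282 + 7.10 + 7.14
= 296.24 mOsm/kg ≈ 296.2 mOsm/kg
Osmolar gap = measured − calculated = 317 − 296.2 = 20.8 mOsm/kg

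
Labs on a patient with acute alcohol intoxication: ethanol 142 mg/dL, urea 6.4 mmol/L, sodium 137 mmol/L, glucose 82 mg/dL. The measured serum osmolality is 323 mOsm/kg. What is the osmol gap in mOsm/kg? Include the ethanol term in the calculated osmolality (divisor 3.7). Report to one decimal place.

Calculated osmolality = 2·Na + glucose/18 + urea + ethanol/3.7
= 2·137 + 82/18 + 6.4 + 142/3.7
= 274 + 4.56 + 6.40 + 38.38
= 323.34 mOsm/kg ≈ 323.3 mOsm/kg
Osmolar gap = measured − calculated = 323 − 323.3 = -0.3 mOsm/kg

-0.3 mOsm/kg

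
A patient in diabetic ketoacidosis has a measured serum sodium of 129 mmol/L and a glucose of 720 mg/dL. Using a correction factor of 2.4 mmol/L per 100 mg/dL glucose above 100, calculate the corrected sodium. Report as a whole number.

Corrected Na = measured Na + 2.4 · (glucose − 100)/100
= 129 + 2.4 · (720 − 100)/100
= 129 + 14.9
= 143.9 mmol/L

144 mmol/L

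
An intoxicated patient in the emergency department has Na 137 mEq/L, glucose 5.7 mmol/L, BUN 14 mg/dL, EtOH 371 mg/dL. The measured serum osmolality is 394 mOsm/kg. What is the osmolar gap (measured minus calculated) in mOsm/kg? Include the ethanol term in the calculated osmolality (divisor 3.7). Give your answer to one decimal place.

Calculated osmolality = 2·Na + glucose + BUN/2.8 + ethanol/3.7
= 2·137 + 5.7 + 14/2.8 + 371/3.7
= 274 + 5.70 + 5 + 100.27
= 384.97 mOsm/kg ≈ 385.0 mOsm/kg
Osmolar gap = measured − calculated = 394 − 385.0 = 9.0 mOsm/kg

9.0 mOsm/kg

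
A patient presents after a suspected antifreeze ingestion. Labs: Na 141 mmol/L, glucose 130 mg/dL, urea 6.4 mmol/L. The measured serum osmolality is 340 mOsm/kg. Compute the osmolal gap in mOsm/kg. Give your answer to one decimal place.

44.4 mOsm/kg

Calculated osmolality = 2·Na + glucose/18 + urea
= 2·141 + 130/18 + 6.4
= 282 + 7.22 + 6.40
= 295.62 mOsm/kg ≈ 295.6 mOsm/kg
Osmolar gap = measured − calculated = 340 − 295.6 = 44.4 mOsm/kg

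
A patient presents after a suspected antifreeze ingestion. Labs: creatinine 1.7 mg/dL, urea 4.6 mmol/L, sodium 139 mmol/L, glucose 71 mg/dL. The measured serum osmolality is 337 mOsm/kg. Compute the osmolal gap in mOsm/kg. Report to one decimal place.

Calculated osmolality = 2·Na + glucose/18 + urea
= 2·139 + 71/18 + 4.6
= 278 + 3.94 + 4.60
= 286.54 mOsm/kg ≈ 286.5 mOsm/kg
Osmolar gap = measured − calculated = 337 − 286.5 = 50.5 mOsm/kg

50.5 mOsm/kg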